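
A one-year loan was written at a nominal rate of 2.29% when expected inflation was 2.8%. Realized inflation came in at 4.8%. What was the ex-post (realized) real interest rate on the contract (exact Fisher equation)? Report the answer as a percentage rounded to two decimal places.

-2.40%

Ex-post: (1 + 0.0229)/(1 + 0.0480) − 1 = -2.39504%
So the realized real rate is -2.40%.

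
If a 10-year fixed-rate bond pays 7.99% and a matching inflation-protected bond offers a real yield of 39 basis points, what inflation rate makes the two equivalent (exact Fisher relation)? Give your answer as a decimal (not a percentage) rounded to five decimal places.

0.07570

(1 + π) = (1 + i)/(1 + r) = 1.07990 / 1.00390 = 1.0757048
Break-even inflation = 1.0757048 − 1 → 0.07570.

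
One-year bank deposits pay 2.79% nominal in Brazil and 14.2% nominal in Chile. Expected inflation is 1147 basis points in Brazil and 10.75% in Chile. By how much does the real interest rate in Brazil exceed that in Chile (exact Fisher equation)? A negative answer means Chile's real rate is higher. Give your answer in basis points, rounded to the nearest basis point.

Brazil: (1 + 0.0279)/(1 + 0.1147) − 1 = -7.7868%
Chile: (1 + 0.1420)/(1 + 0.1075) − 1 = 3.1151%
Differential = -7.7868% − 3.1151% = -10.9020% → -1090 basis points.

-1090 basis points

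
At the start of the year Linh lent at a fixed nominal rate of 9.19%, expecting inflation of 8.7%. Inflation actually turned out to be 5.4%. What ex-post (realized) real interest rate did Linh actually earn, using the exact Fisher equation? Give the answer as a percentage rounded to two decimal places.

3.60%

Ex-post: (1 + 0.0919)/(1 + 0.0540) − 1 = 3.5958%
So the realized real rate is 3.60%.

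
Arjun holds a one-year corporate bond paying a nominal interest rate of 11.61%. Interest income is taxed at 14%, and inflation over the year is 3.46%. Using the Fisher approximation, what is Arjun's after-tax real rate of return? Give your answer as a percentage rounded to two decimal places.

After-tax nominal return = 11.61% × (1 − 0.14) = 9.9846%.
r ≈ 9.9846% − 3.46% → 6.52%.

6.52%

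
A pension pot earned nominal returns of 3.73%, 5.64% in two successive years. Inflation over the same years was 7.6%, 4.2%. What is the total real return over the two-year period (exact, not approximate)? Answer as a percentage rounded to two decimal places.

-2.26%

Nominal growth factor = 1.0373 × 1.0564 = 1.095804
Price-level growth factor = 1.0760 × 1.0420 = 1.121192
Real growth factor = 1.095804 / 1.121192 = 0.977356
Total real return = 0.977356 − 1 → -2.26%.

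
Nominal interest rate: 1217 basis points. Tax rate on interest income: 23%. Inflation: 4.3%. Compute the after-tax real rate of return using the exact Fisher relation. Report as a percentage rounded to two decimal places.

After-tax nominal return = 12.17% × (1 − 0.23) = 9.3709%.
1 + r = 1.093709 / 1.04300 = 1.048618
After-tax real rate = 1.048618 − 1 → 4.86%.

4.86%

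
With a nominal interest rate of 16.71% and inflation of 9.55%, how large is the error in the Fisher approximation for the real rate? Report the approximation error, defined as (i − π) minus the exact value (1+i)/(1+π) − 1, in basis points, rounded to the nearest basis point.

Approximate: r ≈ 16.710% − 9.550% = 7.1600%
Exact: (1 + 0.1671)/(1 + 0.0955) − 1 = 6.5358%
Error = 7.1600% − 6.5358% = 0.6242% → 62 basis points.

62 basis points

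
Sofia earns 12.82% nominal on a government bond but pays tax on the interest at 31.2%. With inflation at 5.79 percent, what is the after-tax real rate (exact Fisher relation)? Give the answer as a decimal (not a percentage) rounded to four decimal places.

After-tax nominal return = 12.82% × (1 − 0.312) = 8.82016%.
1 + r = 1.0882016 / 1.05790 = 1.028643
After-tax real rate = 1.028643 − 1 → 0.0286.

0.0286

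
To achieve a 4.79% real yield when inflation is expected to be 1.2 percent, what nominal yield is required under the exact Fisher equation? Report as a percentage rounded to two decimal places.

(1 + i) = (1 + r)(1 + π) = 1.04790 × 1.01200 = 1.0604748
i = 1.0604748 − 1, so the required nominal rate is 6.05%.

6.05%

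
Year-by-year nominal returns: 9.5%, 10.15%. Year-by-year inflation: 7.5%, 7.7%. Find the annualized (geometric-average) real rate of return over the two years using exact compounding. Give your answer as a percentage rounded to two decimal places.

2.07%

Compound the nominal returns: 1.0950 × 1.1015 = 1.20614250.
Compound inflation: 1.0750 × 1.0770 = 1.15777500.
Deflate: 1.20614250 / 1.15777500 = 1.04177625.
Annualized real rate = 1.04177625^(1/2) − 1 = 2.0674% → 2.07%.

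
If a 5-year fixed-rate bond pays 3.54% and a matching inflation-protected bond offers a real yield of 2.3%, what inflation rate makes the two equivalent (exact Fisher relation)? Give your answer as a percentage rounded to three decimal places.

1.212%

(1 + π) = (1 + i)/(1 + r) = 1.03540 / 1.02300 = 1.012121
Break-even inflation = 1.012121 − 1 → 1.212%.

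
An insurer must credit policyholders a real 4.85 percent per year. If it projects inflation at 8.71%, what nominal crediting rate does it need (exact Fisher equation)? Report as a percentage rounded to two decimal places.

13.98%

(1 + i) = (1 + r)(1 + π) = 1.04850 × 1.08710 = 1.13982435
i = 1.13982435 − 1, so the required nominal rate is 13.98%.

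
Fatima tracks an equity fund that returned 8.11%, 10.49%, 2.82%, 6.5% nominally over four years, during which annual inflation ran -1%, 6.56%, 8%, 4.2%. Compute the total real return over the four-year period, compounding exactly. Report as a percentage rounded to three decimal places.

Compound the nominal returns: 1.0811 × 1.1049 × 1.0282 × 1.0650 = 1.308025.
Compound inflation: 0.9900 × 1.0656 × 1.0800 × 1.0420 = 1.187192.
Deflate: 1.308025 / 1.187192 = 1.101781.
Total real return = 1.101781 − 1 → 10.178%.

10.178%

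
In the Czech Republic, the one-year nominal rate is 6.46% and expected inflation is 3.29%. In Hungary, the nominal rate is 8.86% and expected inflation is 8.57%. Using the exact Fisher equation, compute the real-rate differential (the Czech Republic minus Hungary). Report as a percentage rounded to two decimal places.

2.80%

The Czech Republic: (1 + 0.0646)/(1 + 0.0329) − 1 = 3.0690%
Hungary: (1 + 0.0886)/(1 + 0.0857) − 1 = 0.2671%
Differential = 3.0690% − 0.2671% = 2.8019% → 2.80%.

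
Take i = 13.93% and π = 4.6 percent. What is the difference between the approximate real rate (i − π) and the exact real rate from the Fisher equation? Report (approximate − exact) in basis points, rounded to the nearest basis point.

Approximate: r ≈ 13.930% − 4.600% = 9.3300%
Exact: (1 + 0.1393)/(1 + 0.0460) − 1 = 8.9197%
Error = 9.3300% − 8.9197% = 0.4103% → 41 basis points.

41 basis points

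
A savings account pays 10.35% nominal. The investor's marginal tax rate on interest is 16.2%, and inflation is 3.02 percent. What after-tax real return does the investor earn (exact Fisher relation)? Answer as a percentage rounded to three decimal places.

After-tax nominal return = 10.35% × (1 − 0.162) = 8.6733%.
1 + r = 1.086733 / 1.03020 = 1.054876
After-tax real rate = 1.054876 − 1 → 5.488%.

5.488%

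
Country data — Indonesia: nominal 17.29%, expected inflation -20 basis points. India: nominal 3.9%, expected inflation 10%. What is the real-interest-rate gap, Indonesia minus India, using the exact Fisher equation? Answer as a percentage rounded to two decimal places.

23.07%

Indonesia: (1 + 0.1729)/(1 − 0.0020) − 1 = 17.5251%
India: (1 + 0.0390)/(1 + 0.1000) − 1 = -5.5455%
Differential = 17.5251% − (-5.5455%) = 23.0705% → 23.07%.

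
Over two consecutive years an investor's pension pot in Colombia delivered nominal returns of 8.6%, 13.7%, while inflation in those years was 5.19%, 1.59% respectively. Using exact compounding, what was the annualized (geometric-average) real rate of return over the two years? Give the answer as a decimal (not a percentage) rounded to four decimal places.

0.0749

Compound the nominal returns: 1.0860 × 1.1370 = 1.23478200.
Compound inflation: 1.0519 × 1.0159 = 1.06862521.
Deflate: 1.23478200 / 1.06862521 = 1.15548650.
Annualized real rate = 1.15548650^(1/2) − 1 = 7.4936% → 0.0749.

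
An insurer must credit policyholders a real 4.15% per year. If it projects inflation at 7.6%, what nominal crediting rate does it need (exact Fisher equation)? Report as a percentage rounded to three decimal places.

(1 + i) = (1 + r)(1 + π) = 1.04150 × 1.07600 = 1.120654
i = 1.120654 − 1, so the required nominal rate is 12.065%.

12.065%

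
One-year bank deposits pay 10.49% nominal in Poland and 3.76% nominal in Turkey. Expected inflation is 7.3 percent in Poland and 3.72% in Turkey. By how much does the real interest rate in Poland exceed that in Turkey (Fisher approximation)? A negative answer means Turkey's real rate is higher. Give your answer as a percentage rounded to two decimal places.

3.15%

Poland: 10.49% − 7.3% = 3.190%
Turkey: 3.76% − 3.72% = 0.040%
Differential = 3.150% → 3.15%.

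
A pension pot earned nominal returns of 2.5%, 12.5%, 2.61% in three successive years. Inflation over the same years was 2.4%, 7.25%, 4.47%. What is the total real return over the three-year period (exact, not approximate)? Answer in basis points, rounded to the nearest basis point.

313 basis points

Nominal growth factor = 1.0250 × 1.1250 × 1.0261 = 1.183222
Price-level growth factor = 1.0240 × 1.0725 × 1.0447 = 1.147331
Real growth factor = 1.183222 / 1.147331 = 1.031281
Total real return = 1.031281 − 1 → 313 basis points.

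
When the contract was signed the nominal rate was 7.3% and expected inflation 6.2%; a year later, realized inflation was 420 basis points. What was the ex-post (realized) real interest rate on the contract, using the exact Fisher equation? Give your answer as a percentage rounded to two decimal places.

Ex-post: (1 + 0.0730)/(1 + 0.0420) − 1 = 2.97505%
So the realized real rate is 2.98%.

2.98%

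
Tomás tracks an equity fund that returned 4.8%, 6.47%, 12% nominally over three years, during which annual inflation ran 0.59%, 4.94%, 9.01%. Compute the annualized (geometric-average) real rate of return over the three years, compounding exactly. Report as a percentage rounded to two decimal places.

2.79%

Nominal growth factor = 1.0480 × 1.0647 × 1.1200 = 1.24970227
Price-level growth factor = 1.0059 × 1.0494 × 1.0901 = 1.15070025
Real growth factor = 1.24970227 / 1.15070025 = 1.08603633
Annualized real rate = 1.08603633^(1/3) − 1 = 2.7893% → 2.79%.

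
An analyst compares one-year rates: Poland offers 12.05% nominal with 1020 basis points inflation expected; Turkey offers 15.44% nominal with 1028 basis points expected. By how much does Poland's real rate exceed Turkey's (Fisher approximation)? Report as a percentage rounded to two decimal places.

-3.31%

Poland: 12.05% − 10.2% = 1.850%
Turkey: 15.44% − 10.28% = 5.160%
Differential = -3.310% → -3.31%.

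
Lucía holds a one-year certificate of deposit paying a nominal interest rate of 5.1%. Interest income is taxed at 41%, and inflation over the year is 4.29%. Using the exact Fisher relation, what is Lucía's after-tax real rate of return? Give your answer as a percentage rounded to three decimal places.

-1.228%

After-tax nominal return = 5.1% × (1 − 0.41) = 3.0090%.
1 + r = 1.03009 / 1.04290 = 0.987717
After-tax real rate = 0.987717 − 1 → -1.228%.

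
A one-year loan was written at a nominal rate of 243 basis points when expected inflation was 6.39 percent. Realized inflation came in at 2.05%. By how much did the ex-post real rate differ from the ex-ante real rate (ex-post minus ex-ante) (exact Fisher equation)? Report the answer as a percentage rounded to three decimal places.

4.095%

Ex-ante: (1 + 0.0243)/(1 + 0.0639) − 1 = -3.72215%
Ex-post: (1 + 0.0243)/(1 + 0.0205) − 1 = 0.37237%
Difference (ex-post − ex-ante) = 4.09452% → 4.095%.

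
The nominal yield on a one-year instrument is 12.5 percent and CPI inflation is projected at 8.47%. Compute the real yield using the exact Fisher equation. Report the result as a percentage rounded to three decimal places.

3.715%

By the Fisher equation, 1 + r = (1 + i)/(1 + π).
1 + r = 1.12500 / 1.08470 = 1.037153
r = 1.037153 − 1 = 3.7153%, i.e. 3.715%.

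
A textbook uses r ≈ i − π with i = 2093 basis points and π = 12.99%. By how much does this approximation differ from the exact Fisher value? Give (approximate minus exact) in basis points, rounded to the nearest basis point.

Approximate: r ≈ 20.930% − 12.990% = 7.9400%
Exact: (1 + 0.2093)/(1 + 0.1299) − 1 = 7.0272%
Error = 7.9400% − 7.0272% = 0.9128% → 91 basis points.

91 basis points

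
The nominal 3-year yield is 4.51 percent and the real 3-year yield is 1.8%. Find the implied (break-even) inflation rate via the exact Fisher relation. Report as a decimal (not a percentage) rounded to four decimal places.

(1 + π) = (1 + i)/(1 + r) = 1.04510 / 1.01800 = 1.026621
Break-even inflation = 1.026621 − 1 → 0.0266.

0.0266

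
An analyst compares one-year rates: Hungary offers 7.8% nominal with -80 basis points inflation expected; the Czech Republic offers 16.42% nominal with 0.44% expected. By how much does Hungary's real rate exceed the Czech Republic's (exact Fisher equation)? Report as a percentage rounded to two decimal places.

Hungary: (1 + 0.0780)/(1 − 0.0080) − 1 = 8.6694%
The Czech Republic: (1 + 0.1642)/(1 + 0.0044) − 1 = 15.9100%
Differential = 8.6694% − 15.9100% = -7.2406% → -7.24%.

-7.24%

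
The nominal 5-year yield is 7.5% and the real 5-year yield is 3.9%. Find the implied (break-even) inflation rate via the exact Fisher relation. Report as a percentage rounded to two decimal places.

3.46%

(1 + π) = (1 + i)/(1 + r) = 1.07500 / 1.03900 = 1.034649
Break-even inflation = 1.034649 − 1 → 3.46%.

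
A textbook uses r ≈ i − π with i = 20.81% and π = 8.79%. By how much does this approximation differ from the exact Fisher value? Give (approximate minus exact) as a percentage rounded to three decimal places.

Approximate: r ≈ 20.810% − 8.790% = 12.0200%
Exact: (1 + 0.2081)/(1 + 0.0879) − 1 = 11.0488%
Error = 12.0200% − 11.0488% = 0.9712% → 0.971%.

0.971%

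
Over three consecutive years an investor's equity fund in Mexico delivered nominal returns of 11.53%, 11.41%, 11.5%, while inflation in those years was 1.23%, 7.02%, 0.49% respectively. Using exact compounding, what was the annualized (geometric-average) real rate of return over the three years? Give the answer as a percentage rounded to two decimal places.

8.37%

Nominal growth factor = 1.1153 × 1.1141 × 1.1150 = 1.38544964
Price-level growth factor = 1.0123 × 1.0702 × 1.0049 = 1.08867194
Real growth factor = 1.38544964 / 1.08867194 = 1.27260526
Annualized real rate = 1.27260526^(1/3) − 1 = 8.3672% → 8.37%.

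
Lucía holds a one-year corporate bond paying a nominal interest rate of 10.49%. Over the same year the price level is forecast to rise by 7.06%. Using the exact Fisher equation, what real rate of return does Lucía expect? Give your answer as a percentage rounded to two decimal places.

3.20%

By the Fisher equation, 1 + r = (1 + i)/(1 + π).
1 + r = 1.10490 / 1.07060 = 1.032038
r = 1.032038 − 1 = 3.2038%, i.e. 3.20%.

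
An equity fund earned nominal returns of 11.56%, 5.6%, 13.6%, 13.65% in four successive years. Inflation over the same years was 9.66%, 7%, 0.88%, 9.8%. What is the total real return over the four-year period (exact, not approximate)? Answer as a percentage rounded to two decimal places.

Compound the nominal returns: 1.1156 × 1.0560 × 1.1360 × 1.1365 = 1.520968.
Compound inflation: 1.0966 × 1.0700 × 1.0088 × 1.0980 = 1.299689.
Deflate: 1.520968 / 1.299689 = 1.170256.
Total real return = 1.170256 − 1 → 17.03%.

17.03%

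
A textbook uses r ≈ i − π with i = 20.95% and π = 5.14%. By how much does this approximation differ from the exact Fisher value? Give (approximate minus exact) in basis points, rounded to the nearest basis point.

77 basis points

Approximate: r ≈ 20.950% − 5.140% = 15.8100%
Exact: (1 + 0.2095)/(1 + 0.0514) − 1 = 15.0371%
Error = 15.8100% − 15.0371% = 0.7729% → 77 basis points.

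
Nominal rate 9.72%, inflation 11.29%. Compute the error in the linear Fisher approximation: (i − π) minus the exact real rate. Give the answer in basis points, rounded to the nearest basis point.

-16 basis points

Approximate: r ≈ 9.720% − 11.290% = -1.5700%
Exact: (1 + 0.0972)/(1 + 0.1129) − 1 = -1.4107%
Error = -1.5700% − (-1.4107%) = -0.1593% → -16 basis points.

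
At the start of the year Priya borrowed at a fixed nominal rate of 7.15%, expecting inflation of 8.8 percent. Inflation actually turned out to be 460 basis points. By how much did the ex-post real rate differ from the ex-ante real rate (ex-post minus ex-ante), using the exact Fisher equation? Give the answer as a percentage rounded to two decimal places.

Ex-ante: (1 + 0.0715)/(1 + 0.0880) − 1 = -1.5165%
Ex-post: (1 + 0.0715)/(1 + 0.0460) − 1 = 2.4379%
Difference (ex-post − ex-ante) = 3.9544% → 3.95%.

3.95%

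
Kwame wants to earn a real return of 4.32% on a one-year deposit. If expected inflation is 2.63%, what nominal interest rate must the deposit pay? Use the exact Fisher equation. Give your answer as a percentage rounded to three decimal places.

7.064%

(1 + i) = (1 + r)(1 + π) = 1.04320 × 1.02630 = 1.07063616
i = 1.07063616 − 1, so the required nominal rate is 7.064%.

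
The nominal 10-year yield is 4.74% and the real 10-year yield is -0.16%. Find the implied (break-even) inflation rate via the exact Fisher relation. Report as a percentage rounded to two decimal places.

4.91%

(1 + π) = (1 + i)/(1 + r) = 1.04740 / 0.99840 = 1.049079
Break-even inflation = 1.049079 − 1 → 4.91%.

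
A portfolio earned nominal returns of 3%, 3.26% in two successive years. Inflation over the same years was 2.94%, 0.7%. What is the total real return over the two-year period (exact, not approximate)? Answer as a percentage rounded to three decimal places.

2.602%

Compound the nominal returns: 1.0300 × 1.0326 = 1.063578.
Compound inflation: 1.0294 × 1.0070 = 1.036606.
Deflate: 1.063578 / 1.036606 = 1.026020.
Total real return = 1.026020 − 1 → 2.602%.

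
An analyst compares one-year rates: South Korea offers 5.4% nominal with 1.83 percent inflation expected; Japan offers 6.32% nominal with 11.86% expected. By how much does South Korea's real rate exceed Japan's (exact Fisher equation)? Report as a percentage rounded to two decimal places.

South Korea: (1 + 0.0540)/(1 + 0.0183) − 1 = 3.5058%
Japan: (1 + 0.0632)/(1 + 0.1186) − 1 = -4.9526%
Differential = 3.5058% − (-4.9526%) = 8.4585% → 8.46%.

8.46%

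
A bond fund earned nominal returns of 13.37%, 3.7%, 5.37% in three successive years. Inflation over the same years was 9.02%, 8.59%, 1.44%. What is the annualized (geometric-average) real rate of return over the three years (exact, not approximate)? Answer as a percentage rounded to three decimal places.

Nominal growth factor = 1.1337 × 1.0370 × 1.0537 = 1.23877914
Price-level growth factor = 1.0902 × 1.0859 × 1.0144 = 1.20089559
Real growth factor = 1.23877914 / 1.20089559 = 1.03154608
Annualized real rate = 1.03154608^(1/3) − 1 = 1.0407% → 1.041%.

1.041%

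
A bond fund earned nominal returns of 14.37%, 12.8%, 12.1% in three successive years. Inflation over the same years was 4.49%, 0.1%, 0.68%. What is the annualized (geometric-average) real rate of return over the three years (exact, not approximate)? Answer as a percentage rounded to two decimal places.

Nominal growth factor = 1.1437 × 1.1280 × 1.1210 = 1.44619493
Price-level growth factor = 1.0449 × 1.0010 × 1.0068 = 1.05305733
Real growth factor = 1.44619493 / 1.05305733 = 1.37332972
Annualized real rate = 1.37332972^(1/3) − 1 = 11.1540% → 11.15%.

11.15%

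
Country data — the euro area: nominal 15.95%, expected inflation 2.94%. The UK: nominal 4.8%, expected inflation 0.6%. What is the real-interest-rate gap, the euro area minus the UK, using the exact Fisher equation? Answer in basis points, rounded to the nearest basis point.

The euro area: (1 + 0.1595)/(1 + 0.0294) − 1 = 12.6384%
The UK: (1 + 0.0480)/(1 + 0.0060) − 1 = 4.1750%
Differential = 12.6384% − 4.1750% = 8.4635% → 846 basis points.

846 basis points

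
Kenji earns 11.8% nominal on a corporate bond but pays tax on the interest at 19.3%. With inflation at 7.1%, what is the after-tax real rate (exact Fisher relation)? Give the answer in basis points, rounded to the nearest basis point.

After-tax nominal return = 11.8% × (1 − 0.193) = 9.5226%.
1 + r = 1.095226 / 1.07100 = 1.022620
After-tax real rate = 1.022620 − 1 → 226 basis points.

226 basis points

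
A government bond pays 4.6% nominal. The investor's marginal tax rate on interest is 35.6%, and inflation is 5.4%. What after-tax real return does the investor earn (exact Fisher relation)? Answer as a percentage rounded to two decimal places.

After-tax nominal return = 4.6% × (1 − 0.356) = 2.9624%.
1 + r = 1.029624 / 1.05400 = 0.976873
After-tax real rate = 0.976873 − 1 → -2.31%.

-2.31%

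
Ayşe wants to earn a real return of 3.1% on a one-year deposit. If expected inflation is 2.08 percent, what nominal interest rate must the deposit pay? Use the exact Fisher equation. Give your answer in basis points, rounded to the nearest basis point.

524 basis points

(1 + i) = (1 + r)(1 + π) = 1.03100 × 1.02080 = 1.0524448
i = 1.0524448 − 1, so the required nominal rate is 524 basis points.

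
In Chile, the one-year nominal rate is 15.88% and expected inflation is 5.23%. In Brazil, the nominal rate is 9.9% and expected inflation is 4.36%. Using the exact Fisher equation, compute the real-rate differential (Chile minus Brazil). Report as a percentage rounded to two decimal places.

Chile: (1 + 0.1588)/(1 + 0.0523) − 1 = 10.1207%
Brazil: (1 + 0.0990)/(1 + 0.0436) − 1 = 5.3085%
Differential = 10.1207% − 5.3085% = 4.8121% → 4.81%.

4.81%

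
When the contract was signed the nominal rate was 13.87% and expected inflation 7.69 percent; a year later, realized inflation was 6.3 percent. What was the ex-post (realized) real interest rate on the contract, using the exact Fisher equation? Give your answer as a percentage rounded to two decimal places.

Ex-post: (1 + 0.1387)/(1 + 0.0630) − 1 = 7.1214%
So the realized real rate is 7.12%.

7.12%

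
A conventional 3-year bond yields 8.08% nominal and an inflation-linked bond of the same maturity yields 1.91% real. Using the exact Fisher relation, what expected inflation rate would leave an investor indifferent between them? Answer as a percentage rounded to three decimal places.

(1 + π) = (1 + i)/(1 + r) = 1.08080 / 1.01910 = 1.060544
Break-even inflation = 1.060544 − 1 → 6.054%.

6.054%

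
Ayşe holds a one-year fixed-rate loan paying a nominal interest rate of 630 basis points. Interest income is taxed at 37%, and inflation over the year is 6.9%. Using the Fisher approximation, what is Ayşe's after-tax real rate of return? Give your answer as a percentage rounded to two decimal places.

After-tax nominal return = 6.3% × (1 − 0.37) = 3.9690%.
r ≈ 3.9690% − 6.9% → -2.93%.

-2.93%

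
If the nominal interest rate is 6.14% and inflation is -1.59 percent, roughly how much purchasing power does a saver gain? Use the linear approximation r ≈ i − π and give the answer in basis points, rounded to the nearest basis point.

r ≈ i − π = 6.14% − (-1.59%) = 773 basis points.

773 basis points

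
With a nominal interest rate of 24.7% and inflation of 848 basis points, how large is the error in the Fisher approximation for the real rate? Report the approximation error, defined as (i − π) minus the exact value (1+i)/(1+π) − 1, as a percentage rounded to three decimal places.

1.268%

Approximate: r ≈ 24.700% − 8.480% = 16.2200%
Exact: (1 + 0.2470)/(1 + 0.0848) − 1 = 14.9521%
Error = 16.2200% − 14.9521% = 1.2679% → 1.268%.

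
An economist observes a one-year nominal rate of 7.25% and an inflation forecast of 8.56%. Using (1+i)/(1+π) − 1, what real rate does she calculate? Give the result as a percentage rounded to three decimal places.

By the Fisher equation, 1 + r = (1 + i)/(1 + π).
1 + r = 1.07250 / 1.08560 = 0.987933
r = 0.987933 − 1 = -1.2067%, i.e. -1.207%.

-1.207%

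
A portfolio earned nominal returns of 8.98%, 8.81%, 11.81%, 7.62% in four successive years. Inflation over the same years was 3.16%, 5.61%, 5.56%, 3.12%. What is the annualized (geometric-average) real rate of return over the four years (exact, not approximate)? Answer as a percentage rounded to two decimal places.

4.73%

Nominal growth factor = 1.0898 × 1.0881 × 1.1181 × 1.0762 = 1.42688591
Price-level growth factor = 1.0316 × 1.0561 × 1.0556 × 1.0312 = 1.18592893
Real growth factor = 1.42688591 / 1.18592893 = 1.20317995
Annualized real rate = 1.20317995^(1/4) − 1 = 4.7328% → 4.73%.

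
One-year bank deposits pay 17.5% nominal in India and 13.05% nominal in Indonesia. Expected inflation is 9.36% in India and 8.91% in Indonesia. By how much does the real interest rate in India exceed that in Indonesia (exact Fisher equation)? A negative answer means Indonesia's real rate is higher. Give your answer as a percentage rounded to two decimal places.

India: (1 + 0.1750)/(1 + 0.0936) − 1 = 7.4433%
Indonesia: (1 + 0.1305)/(1 + 0.0891) − 1 = 3.8013%
Differential = 7.4433% − 3.8013% = 3.6420% → 3.64%.

3.64%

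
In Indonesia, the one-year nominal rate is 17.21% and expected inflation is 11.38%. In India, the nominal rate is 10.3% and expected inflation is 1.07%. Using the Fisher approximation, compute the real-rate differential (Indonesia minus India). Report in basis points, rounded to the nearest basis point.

-340 basis points

Indonesia: 17.21% − 11.38% = 5.830%
India: 10.3% − 1.07% = 9.230%
Differential = -3.400% → -340 basis points.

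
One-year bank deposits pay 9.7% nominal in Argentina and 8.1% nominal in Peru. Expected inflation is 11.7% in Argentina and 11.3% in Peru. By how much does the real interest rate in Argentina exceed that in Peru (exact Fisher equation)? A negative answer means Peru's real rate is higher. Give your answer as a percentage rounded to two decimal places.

Argentina: (1 + 0.0970)/(1 + 0.1170) − 1 = -1.7905%
Peru: (1 + 0.0810)/(1 + 0.1130) − 1 = -2.8751%
Differential = -1.7905% − (-2.8751%) = 1.0846% → 1.08%.

1.08%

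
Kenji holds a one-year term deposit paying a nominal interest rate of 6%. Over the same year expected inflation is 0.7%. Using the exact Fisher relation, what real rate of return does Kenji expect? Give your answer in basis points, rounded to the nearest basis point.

526 basis points

By the Fisher relation, 1 + r = (1 + i)/(1 + π).
1 + r = 1.06000 / 1.00700 = 1.052632
r = 1.052632 − 1 = 5.2632%, i.e. 526 basis points.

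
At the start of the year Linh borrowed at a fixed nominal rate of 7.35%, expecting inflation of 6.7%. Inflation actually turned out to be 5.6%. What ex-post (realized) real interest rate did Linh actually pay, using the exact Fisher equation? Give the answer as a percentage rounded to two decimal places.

1.66%

Ex-post: (1 + 0.0735)/(1 + 0.0560) − 1 = 1.6572%
So the realized real rate is 1.66%.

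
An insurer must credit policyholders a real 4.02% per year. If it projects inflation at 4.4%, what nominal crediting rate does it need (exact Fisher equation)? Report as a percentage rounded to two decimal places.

8.60%

(1 + i) = (1 + r)(1 + π) = 1.04020 × 1.04400 = 1.0859688
i = 1.0859688 − 1, so the required nominal rate is 8.60%.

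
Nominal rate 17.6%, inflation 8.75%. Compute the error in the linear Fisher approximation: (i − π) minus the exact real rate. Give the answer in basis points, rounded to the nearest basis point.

Approximate: r ≈ 17.600% − 8.750% = 8.8500%
Exact: (1 + 0.1760)/(1 + 0.0875) − 1 = 8.1379%
Error = 8.8500% − 8.1379% = 0.7121% → 71 basis points.

71 basis points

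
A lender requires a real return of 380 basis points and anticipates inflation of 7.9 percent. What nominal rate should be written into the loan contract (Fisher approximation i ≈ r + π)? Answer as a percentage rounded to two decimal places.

11.70%

i ≈ r + π = 3.8% + 7.9% = 11.70%.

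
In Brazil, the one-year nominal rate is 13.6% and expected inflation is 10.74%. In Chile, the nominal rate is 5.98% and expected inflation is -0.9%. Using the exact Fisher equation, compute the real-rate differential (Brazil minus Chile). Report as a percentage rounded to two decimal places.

-4.36%

Brazil: (1 + 0.1360)/(1 + 0.1074) − 1 = 2.5826%
Chile: (1 + 0.0598)/(1 − 0.0090) − 1 = 6.9425%
Differential = 2.5826% − 6.9425% = -4.3599% → -4.36%.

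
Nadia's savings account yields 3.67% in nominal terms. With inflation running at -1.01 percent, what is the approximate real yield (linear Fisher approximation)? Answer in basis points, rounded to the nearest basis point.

468 basis points

r ≈ i − π = 3.67% − (-1.01%) = 468 basis points.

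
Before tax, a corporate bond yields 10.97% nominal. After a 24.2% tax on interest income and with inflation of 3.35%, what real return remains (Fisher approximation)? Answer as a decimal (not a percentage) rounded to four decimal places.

0.0497

After-tax nominal return = 10.97% × (1 − 0.242) = 8.31526%.
r ≈ 8.31526% − 3.35% → 0.0497.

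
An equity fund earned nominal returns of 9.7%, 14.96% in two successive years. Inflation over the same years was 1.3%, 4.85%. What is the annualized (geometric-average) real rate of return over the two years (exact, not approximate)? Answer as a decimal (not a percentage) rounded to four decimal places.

Nominal growth factor = 1.0970 × 1.1496 = 1.26111120
Price-level growth factor = 1.0130 × 1.0485 = 1.06213050
Real growth factor = 1.26111120 / 1.06213050 = 1.18734110
Annualized real rate = 1.18734110^(1/2) − 1 = 8.9652% → 0.0897.

0.0897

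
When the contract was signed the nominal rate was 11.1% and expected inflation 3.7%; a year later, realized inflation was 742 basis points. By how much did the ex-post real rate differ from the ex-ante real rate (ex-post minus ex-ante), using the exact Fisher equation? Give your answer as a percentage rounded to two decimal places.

-3.71%

Ex-ante: (1 + 0.1110)/(1 + 0.0370) − 1 = 7.1360%
Ex-post: (1 + 0.1110)/(1 + 0.0742) − 1 = 3.4258%
Difference (ex-post − ex-ante) = -3.7102% → -3.71%.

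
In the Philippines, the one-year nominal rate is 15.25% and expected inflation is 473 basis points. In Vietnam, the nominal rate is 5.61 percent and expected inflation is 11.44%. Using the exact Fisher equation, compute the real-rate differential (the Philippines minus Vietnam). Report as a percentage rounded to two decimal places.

15.28%

The Philippines: (1 + 0.1525)/(1 + 0.0473) − 1 = 10.0449%
Vietnam: (1 + 0.0561)/(1 + 0.1144) − 1 = -5.2315%
Differential = 10.0449% − (-5.2315%) = 15.2764% → 15.28%.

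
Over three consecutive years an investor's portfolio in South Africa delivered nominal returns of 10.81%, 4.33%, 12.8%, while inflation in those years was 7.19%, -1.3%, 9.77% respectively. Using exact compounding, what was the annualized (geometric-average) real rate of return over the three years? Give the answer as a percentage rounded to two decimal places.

3.94%

Compound the nominal returns: 1.1081 × 1.0433 × 1.1280 = 1.30405906.
Compound inflation: 1.0719 × 0.9870 × 1.0977 = 1.16132851.
Deflate: 1.30405906 / 1.16132851 = 1.12290282.
Annualized real rate = 1.12290282^(1/3) − 1 = 3.9395% → 3.94%.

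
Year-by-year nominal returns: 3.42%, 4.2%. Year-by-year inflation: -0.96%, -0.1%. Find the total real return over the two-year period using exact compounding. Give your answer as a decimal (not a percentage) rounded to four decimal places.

0.0892

Nominal growth factor = 1.0342 × 1.0420 = 1.077636
Price-level growth factor = 0.9904 × 0.9990 = 0.989410
Real growth factor = 1.077636 / 0.989410 = 1.089171
Total real return = 1.089171 − 1 → 0.0892.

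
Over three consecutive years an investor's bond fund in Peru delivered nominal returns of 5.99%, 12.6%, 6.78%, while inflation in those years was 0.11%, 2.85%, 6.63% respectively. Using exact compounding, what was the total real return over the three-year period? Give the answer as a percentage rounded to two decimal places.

16.07%

Compound the nominal returns: 1.0599 × 1.1260 × 1.0678 = 1.274363.
Compound inflation: 1.0011 × 1.0285 × 1.0663 = 1.097896.
Deflate: 1.274363 / 1.097896 = 1.160732.
Total real return = 1.160732 − 1 → 16.07%.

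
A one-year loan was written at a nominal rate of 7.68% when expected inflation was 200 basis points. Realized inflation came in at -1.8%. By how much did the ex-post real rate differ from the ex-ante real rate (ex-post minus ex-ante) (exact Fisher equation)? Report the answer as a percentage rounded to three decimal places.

4.085%

Ex-ante: (1 + 0.0768)/(1 + 0.0200) − 1 = 5.5686%
Ex-post: (1 + 0.0768)/(1 − 0.0180) − 1 = 9.6538%
Difference (ex-post − ex-ante) = 4.0851% → 4.085%.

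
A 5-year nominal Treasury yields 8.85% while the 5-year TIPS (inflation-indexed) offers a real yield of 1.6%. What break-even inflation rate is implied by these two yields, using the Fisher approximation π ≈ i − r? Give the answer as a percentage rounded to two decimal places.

π ≈ i − r = 8.85% − 1.6% → 7.25%.

7.25%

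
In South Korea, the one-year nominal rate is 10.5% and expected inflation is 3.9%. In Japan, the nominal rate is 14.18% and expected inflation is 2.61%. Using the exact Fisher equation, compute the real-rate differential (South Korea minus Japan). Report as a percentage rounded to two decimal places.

-4.92%

South Korea: (1 + 0.1050)/(1 + 0.0390) − 1 = 6.3523%
Japan: (1 + 0.1418)/(1 + 0.0261) − 1 = 11.2757%
Differential = 6.3523% − 11.2757% = -4.9234% → -4.92%.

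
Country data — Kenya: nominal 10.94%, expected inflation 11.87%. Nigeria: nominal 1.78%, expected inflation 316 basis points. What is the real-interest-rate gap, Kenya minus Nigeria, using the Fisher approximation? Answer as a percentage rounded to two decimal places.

Kenya: 10.94% − 11.87% = -0.930%
Nigeria: 1.78% − 3.16% = -1.380%
Differential = 0.450% → 0.45%.

0.45%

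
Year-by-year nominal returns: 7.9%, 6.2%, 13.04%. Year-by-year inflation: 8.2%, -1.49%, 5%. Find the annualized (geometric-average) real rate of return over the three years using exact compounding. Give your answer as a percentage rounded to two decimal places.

Nominal growth factor = 1.0790 × 1.0620 × 1.1304 = 1.29532310
Price-level growth factor = 1.0820 × 0.9851 × 1.0500 = 1.11917211
Real growth factor = 1.29532310 / 1.11917211 = 1.15739401
Annualized real rate = 1.15739401^(1/3) − 1 = 4.9930% → 4.99%.

4.99%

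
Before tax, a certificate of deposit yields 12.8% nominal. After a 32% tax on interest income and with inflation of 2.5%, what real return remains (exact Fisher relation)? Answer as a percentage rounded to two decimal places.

6.05%

After-tax nominal return = 12.8% × (1 − 0.32) = 8.7040%.
1 + r = 1.08704 / 1.02500 = 1.060527
After-tax real rate = 1.060527 − 1 → 6.05%.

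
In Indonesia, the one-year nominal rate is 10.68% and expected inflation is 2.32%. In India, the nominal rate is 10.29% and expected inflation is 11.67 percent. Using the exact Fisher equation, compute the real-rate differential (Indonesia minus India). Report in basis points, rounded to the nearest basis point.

Indonesia: (1 + 0.1068)/(1 + 0.0232) − 1 = 8.1704%
India: (1 + 0.1029)/(1 + 0.1167) − 1 = -1.2358%
Differential = 8.1704% − (-1.2358%) = 9.4062% → 941 basis points.

941 basis points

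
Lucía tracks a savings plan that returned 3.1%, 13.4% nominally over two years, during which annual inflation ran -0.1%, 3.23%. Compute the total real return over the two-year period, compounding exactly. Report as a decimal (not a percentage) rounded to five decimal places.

Nominal growth factor = 1.0310 × 1.1340 = 1.169154
Price-level growth factor = 0.9990 × 1.0323 = 1.031268
Real growth factor = 1.169154 / 1.031268 = 1.133706
Total real return = 1.133706 − 1 → 0.13371.

0.13371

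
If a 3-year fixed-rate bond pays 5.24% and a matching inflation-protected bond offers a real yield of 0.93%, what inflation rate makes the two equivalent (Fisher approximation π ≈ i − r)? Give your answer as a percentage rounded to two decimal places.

4.31%

π ≈ i − r = 5.24% − 0.93% → 4.31%.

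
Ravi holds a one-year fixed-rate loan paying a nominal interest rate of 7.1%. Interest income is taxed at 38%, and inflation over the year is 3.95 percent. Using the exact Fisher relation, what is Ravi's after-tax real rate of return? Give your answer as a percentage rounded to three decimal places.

0.435%

After-tax nominal return = 7.1% × (1 − 0.38) = 4.4020%.
1 + r = 1.04402 / 1.03950 = 1.004348
After-tax real rate = 1.004348 − 1 → 0.435%.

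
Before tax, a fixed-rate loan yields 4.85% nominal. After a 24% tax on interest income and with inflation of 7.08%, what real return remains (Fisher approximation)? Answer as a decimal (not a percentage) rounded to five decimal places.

-0.03394

After-tax nominal return = 4.85% × (1 − 0.24) = 3.6860%.
r ≈ 3.6860% − 7.08% → -0.03394.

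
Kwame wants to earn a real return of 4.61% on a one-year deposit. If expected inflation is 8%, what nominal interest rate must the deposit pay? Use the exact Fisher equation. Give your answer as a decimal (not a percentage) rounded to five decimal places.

0.12979

(1 + i) = (1 + r)(1 + π) = 1.04610 × 1.08000 = 1.129788
i = 1.129788 − 1, so the required nominal rate is 0.12979.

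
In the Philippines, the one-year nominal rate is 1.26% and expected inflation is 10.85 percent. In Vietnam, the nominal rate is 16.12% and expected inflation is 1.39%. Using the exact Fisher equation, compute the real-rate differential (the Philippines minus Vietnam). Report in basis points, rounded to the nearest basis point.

The Philippines: (1 + 0.0126)/(1 + 0.1085) − 1 = -8.6513%
Vietnam: (1 + 0.1612)/(1 + 0.0139) − 1 = 14.5281%
Differential = -8.6513% − 14.5281% = -23.1794% → -2318 basis points.

-2318 basis points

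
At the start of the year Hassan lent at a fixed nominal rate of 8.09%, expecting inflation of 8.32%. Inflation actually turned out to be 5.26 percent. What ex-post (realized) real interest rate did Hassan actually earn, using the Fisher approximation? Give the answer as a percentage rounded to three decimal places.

2.830%

Ex-post: 8.09% − 5.26% = 2.830%
So the realized real rate is 2.830%.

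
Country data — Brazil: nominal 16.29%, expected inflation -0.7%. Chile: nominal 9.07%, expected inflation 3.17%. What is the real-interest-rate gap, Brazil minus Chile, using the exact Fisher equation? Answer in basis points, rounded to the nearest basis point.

Brazil: (1 + 0.1629)/(1 − 0.0070) − 1 = 17.1098%
Chile: (1 + 0.0907)/(1 + 0.0317) − 1 = 5.7187%
Differential = 17.1098% − 5.7187% = 11.3911% → 1139 basis points.

1139 basis points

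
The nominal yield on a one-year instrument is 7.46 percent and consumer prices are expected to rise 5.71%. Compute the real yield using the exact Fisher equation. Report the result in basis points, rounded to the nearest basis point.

166 basis points

1 + r = 1.07460 / 1.05710 = 1.016555
r = 1.016555 − 1 = 1.6555%, i.e. 166 basis points.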